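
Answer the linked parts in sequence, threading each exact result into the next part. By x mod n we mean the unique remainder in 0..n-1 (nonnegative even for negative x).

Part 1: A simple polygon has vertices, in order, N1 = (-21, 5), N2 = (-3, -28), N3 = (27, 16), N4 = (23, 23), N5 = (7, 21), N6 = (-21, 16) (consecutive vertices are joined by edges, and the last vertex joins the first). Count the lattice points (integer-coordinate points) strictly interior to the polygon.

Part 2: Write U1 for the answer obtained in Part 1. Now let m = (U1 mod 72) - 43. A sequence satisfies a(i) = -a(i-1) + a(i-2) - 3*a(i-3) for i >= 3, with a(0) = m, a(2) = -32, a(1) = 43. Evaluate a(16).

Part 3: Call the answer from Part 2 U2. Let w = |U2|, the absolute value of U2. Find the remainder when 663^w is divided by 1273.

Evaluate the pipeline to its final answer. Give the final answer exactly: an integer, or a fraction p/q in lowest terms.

35

Part 1: cross terms: (-21*-28 - -3*5)=603, (-3*16 - 27*-28)=708, (27*23 - 23*16)=253, (23*21 - 7*23)=322, (7*16 - -21*21)=553, (-21*5 - -21*16)=231; twice the area = |2670| = 2670; area = 1335; boundary points = 3 + 2 + 1 + 2 + 1 + 11 = 20; strictly interior points = area - boundary/2 + 1 = 1326; answer 1326
Part 2: U1 = 1326; m = -13; a(3) = -1*(-32) + 1*(43) - 3*(-13) = 114; iterating: a(3)=114, a(4)=-275, a(5)=485, a(6)=-1102, a(7)=2412, a(8)=-4969, a(9)=10687, a(10)=-22892, a(11)=48486, a(12)=-103439, a(13)=220601, a(14)=-469498, a(15)=1000416, a(16)=-2131717; answer -2131717
Part 3: U2 = -2131717; w = 2131717; squarings mod 1273: 663^1=663, 663^2=384, 663^4=1061, 663^8=389, 663^16=1107, 663^32=823, 663^64=93, 663^128=1011, 663^256=1175, 663^512=693, 663^1024=328, 663^2048=652, 663^4096=1195, 663^8192=992, 663^16384=35, 663^32768=1225, 663^65536=1031, 663^131072=6, 663^262144=36, 663^524288=23, 663^1048576=529, 663^2097152=1054; 663^2131717 = 663^1 * 663^4 * 663^256 * 663^512 * 663^1024 * 663^32768 * 663^2097152 = 35 (mod 1273); answer 35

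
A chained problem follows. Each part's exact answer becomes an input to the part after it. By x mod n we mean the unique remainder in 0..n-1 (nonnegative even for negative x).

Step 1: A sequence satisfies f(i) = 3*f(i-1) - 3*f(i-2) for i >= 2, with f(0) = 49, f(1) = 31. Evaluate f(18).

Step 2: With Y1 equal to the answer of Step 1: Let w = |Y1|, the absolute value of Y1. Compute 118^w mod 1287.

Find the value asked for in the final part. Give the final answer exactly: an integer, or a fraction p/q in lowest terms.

937

Step 1: f(2) = 3*(31) - 3*(49) = -54; iterating: f(2)=-54, f(3)=-255, f(4)=-603, f(5)=-1044, f(6)=-1323, f(7)=-837, f(8)=1458, f(9)=6885, f(10)=16281, f(11)=28188, f(12)=35721, f(13)=22599, f(14)=-39366, f(15)=-185895, f(16)=-439587, f(17)=-761076, f(18)=-964467; answer -964467
Step 2: Y1 = -964467; w = 964467; squarings mod 1287: 118^1=118, 118^2=1054, 118^4=235, 118^8=1171, 118^16=586, 118^32=1054, 118^64=235, 118^128=1171, 118^256=586, 118^512=1054, 118^1024=235, 118^2048=1171, 118^4096=586, 118^8192=1054, 118^16384=235, 118^32768=1171, 118^65536=586, 118^131072=1054, 118^262144=235, 118^524288=1171; 118^964467 = 118^1 * 118^2 * 118^16 * 118^32 * 118^64 * 118^256 * 118^512 * 118^1024 * 118^4096 * 118^8192 * 118^32768 * 118^131072 * 118^262144 * 118^524288 = 937 (mod 1287); answer 937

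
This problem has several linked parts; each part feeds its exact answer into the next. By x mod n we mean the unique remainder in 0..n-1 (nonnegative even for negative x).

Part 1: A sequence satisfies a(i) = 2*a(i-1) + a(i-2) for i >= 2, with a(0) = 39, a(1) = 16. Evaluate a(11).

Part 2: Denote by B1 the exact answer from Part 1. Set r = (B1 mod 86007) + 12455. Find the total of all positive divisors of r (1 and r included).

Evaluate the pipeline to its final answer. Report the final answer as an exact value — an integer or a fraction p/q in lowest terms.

Part 1: a(2) = 2*(16) + 1*(39) = 71; iterating: a(2)=71, a(3)=158, a(4)=387, a(5)=932, a(6)=2251, a(7)=5434, a(8)=13119, a(9)=31672, a(10)=76463, a(11)=184598; answer 184598
Part 2: B1 = 184598; r = 25039; 25039 = 7^3 * 73; sigma = (1 + 7 + 49 + 343) * (1 + 73) = 400 * 74 = 29600; answer 29600

29600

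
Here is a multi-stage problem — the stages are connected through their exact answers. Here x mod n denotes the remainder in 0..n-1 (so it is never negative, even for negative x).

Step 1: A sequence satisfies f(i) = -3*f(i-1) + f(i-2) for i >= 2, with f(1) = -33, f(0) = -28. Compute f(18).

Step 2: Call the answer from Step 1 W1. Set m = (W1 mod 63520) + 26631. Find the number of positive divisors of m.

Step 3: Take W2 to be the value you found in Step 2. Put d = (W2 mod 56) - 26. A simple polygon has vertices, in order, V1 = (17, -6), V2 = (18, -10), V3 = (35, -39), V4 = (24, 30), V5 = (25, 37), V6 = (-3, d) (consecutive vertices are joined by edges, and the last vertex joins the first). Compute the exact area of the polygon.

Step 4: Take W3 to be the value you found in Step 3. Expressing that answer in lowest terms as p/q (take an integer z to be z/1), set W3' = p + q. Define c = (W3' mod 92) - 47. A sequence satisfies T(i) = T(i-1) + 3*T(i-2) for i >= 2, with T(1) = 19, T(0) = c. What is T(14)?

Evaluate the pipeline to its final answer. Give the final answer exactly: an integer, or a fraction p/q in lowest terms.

-998735

Step 1: f(2) = -3*(-33) + 1*(-28) = 71; iterating: f(2)=71, f(3)=-246, f(4)=809, f(5)=-2673, f(6)=8828, f(7)=-29157, f(8)=96299, f(9)=-318054, f(10)=1050461, f(11)=-3469437, f(12)=11458772, f(13)=-37845753, f(14)=124996031, f(15)=-412833846, f(16)=1363497569, f(17)=-4503326553, f(18)=14873477228; answer 14873477228
Step 2: W1 = 14873477228; m = 41779; 41779 = 41 * 1019; number of divisors = (1+1) * (1+1) = 4; answer 4
Step 3: W2 = 4; d = -22; cross terms: (17*-10 - 18*-6)=-62, (18*-39 - 35*-10)=-352, (35*30 - 24*-39)=1986, (24*37 - 25*30)=138, (25*-22 - -3*37)=-439, (-3*-6 - 17*-22)=392; twice the area = |1663| = 1663; area = 1663/2; answer 1663/2
Step 4: W3 = 1663/2; threaded value p + q = 1665; c = -38; T(2) = 1*(19) + 3*(-38) = -95; iterating: T(2)=-95, T(3)=-38, T(4)=-323, T(5)=-437, T(6)=-1406, T(7)=-2717, T(8)=-6935, T(9)=-15086, T(10)=-35891, T(11)=-81149, T(12)=-188822, T(13)=-432269, T(14)=-998735; answer -998735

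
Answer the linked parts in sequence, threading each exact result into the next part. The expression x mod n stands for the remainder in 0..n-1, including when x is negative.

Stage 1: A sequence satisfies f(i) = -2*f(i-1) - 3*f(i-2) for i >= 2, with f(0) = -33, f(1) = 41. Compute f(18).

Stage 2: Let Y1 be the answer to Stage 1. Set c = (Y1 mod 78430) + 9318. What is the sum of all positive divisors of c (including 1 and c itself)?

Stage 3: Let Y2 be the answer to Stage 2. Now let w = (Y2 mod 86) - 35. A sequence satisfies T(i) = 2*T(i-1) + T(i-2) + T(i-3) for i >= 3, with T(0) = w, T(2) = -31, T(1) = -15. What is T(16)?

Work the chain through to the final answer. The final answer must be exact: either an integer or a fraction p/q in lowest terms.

-12320455

Stage 1: f(2) = -2*(41) - 3*(-33) = 17; iterating: f(2)=17, f(3)=-157, f(4)=263, f(5)=-55, f(6)=-679, f(7)=1523, f(8)=-1009, f(9)=-2551, f(10)=8129, f(11)=-8605, f(12)=-7177, f(13)=40169, f(14)=-58807, f(15)=-2893, f(16)=182207, f(17)=-355735, f(18)=164849; answer 164849
Stage 2: Y1 = 164849; c = 17307; 17307 = 3^3 * 641; sigma = (1 + 3 + 9 + 27) * (1 + 641) = 40 * 642 = 25680; answer 25680
Stage 3: Y2 = 25680; w = 17; T(3) = 2*(-31) + 1*(-15) + 1*(17) = -60; iterating: T(3)=-60, T(4)=-166, T(5)=-423, T(6)=-1072, T(7)=-2733, T(8)=-6961, T(9)=-17727, T(10)=-45148, T(11)=-114984, T(12)=-292843, T(13)=-745818, T(14)=-1899463, T(15)=-4837587, T(16)=-12320455; answer -12320455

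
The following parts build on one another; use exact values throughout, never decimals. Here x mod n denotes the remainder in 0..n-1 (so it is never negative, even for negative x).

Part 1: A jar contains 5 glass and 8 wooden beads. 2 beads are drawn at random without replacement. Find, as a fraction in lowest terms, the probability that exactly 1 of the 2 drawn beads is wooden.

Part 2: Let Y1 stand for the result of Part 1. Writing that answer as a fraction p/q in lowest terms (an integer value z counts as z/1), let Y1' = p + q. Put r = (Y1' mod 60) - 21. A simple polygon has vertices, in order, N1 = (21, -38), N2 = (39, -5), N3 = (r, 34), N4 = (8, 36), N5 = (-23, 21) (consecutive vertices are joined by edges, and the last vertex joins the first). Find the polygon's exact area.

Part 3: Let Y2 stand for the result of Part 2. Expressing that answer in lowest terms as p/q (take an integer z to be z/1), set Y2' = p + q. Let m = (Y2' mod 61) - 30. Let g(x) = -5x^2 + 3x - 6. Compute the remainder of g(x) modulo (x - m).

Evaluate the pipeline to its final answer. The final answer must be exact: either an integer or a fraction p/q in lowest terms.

-98

Part 1: total draws C(13,2) = 78; favorable C(8,1)*C(5,1) = 40; P = 20/39; answer 20/39
Part 2: Y1 = 20/39; threaded value p + q = 59; r = 38; cross terms: (21*-5 - 39*-38)=1377, (39*34 - 38*-5)=1516, (38*36 - 8*34)=1096, (8*21 - -23*36)=996, (-23*-38 - 21*21)=433; twice the area = |5418| = 5418; area = 2709; answer 2709
Part 3: Y2 = 2709; threaded value p + q = 2710; m = -4; remainder = value at the root: -5*(-4)^2 + 3*(-4)^1 - 6 = (-80) + (-12) + (-6) = -98; answer -98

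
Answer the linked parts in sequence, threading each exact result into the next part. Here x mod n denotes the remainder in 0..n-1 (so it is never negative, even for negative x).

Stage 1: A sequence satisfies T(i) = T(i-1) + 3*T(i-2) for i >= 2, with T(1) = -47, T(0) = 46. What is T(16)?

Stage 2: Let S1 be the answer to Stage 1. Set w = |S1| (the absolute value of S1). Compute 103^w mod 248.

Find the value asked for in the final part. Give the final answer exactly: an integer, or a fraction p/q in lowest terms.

175

Stage 1: T(2) = 1*(-47) + 3*(46) = 91; iterating: T(2)=91, T(3)=-50, T(4)=223, T(5)=73, T(6)=742, T(7)=961, T(8)=3187, T(9)=6070, T(10)=15631, T(11)=33841, T(12)=80734, T(13)=182257, T(14)=424459, T(15)=971230, T(16)=2244607; answer 2244607
Stage 2: S1 = 2244607; w = 2244607; squarings mod 248: 103^1=103, 103^2=193, 103^4=49, 103^8=169, 103^16=41, 103^32=193, 103^64=49, 103^128=169, 103^256=41, 103^512=193, 103^1024=49, 103^2048=169, 103^4096=41, 103^8192=193, 103^16384=49, 103^32768=169, 103^65536=41, 103^131072=193, 103^262144=49, 103^524288=169, 103^1048576=41, 103^2097152=193; 103^2244607 = 103^1 * 103^2 * 103^4 * 103^8 * 103^16 * 103^32 * 103^64 * 103^128 * 103^256 * 103^512 * 103^1024 * 103^2048 * 103^4096 * 103^8192 * 103^131072 * 103^2097152 = 175 (mod 248); answer 175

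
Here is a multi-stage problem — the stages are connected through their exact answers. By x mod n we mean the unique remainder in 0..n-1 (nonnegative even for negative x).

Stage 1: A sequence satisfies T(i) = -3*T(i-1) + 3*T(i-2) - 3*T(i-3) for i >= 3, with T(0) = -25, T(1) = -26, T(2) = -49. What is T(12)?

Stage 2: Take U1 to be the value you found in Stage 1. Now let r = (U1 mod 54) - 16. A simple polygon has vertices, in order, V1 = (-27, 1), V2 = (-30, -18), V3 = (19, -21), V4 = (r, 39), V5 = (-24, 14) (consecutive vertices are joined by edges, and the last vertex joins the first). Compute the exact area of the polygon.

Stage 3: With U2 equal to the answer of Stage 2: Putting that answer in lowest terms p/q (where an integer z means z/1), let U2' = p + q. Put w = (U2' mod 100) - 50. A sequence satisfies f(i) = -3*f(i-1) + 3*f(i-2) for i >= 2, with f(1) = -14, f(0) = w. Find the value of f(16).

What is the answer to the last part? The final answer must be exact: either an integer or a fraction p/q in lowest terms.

6510729618

Stage 1: T(3) = -3*(-49) + 3*(-26) - 3*(-25) = 144; iterating: T(3)=144, T(4)=-501, T(5)=2082, T(6)=-8181, T(7)=32292, T(8)=-127665, T(9)=504414, T(10)=-1993113, T(11)=7875576, T(12)=-31119309; answer -31119309
Stage 2: U1 = -31119309; r = 11; cross terms: (-27*-18 - -30*1)=516, (-30*-21 - 19*-18)=972, (19*39 - 11*-21)=972, (11*14 - -24*39)=1090, (-24*1 - -27*14)=354; twice the area = |3904| = 3904; area = 1952; answer 1952
Stage 3: U2 = 1952; threaded value p + q = 1953; w = 3; f(2) = -3*(-14) + 3*(3) = 51; iterating: f(2)=51, f(3)=-195, f(4)=738, f(5)=-2799, f(6)=10611, f(7)=-40230, f(8)=152523, f(9)=-578259, f(10)=2192346, f(11)=-8311815, f(12)=31512483, f(13)=-119472894, f(14)=452956131, f(15)=-1717287075, f(16)=6510729618; answer 6510729618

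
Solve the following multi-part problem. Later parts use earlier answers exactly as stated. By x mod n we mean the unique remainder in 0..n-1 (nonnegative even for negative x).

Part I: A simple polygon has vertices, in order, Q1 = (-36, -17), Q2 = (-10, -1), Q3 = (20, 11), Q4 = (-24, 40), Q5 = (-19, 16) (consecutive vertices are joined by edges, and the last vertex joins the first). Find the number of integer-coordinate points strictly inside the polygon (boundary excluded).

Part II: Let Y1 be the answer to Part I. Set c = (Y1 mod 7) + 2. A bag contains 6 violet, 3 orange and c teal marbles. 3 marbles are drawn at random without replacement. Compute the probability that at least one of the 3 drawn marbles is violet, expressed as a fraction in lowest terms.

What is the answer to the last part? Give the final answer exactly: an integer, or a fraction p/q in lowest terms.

Part I: cross terms: (-36*-1 - -10*-17)=-134, (-10*11 - 20*-1)=-90, (20*40 - -24*11)=1064, (-24*16 - -19*40)=376, (-19*-17 - -36*16)=899; twice the area = |2115| = 2115; area = 2115/2; boundary points = 2 + 6 + 1 + 1 + 1 = 11; strictly interior points = area - boundary/2 + 1 = 1053; answer 1053
Part II: Y1 = 1053; c = 5; total draws C(14,3) = 364; complement C(8,3) = 56; favorable 364 - 56 = 308; P = 11/13; answer 11/13

11/13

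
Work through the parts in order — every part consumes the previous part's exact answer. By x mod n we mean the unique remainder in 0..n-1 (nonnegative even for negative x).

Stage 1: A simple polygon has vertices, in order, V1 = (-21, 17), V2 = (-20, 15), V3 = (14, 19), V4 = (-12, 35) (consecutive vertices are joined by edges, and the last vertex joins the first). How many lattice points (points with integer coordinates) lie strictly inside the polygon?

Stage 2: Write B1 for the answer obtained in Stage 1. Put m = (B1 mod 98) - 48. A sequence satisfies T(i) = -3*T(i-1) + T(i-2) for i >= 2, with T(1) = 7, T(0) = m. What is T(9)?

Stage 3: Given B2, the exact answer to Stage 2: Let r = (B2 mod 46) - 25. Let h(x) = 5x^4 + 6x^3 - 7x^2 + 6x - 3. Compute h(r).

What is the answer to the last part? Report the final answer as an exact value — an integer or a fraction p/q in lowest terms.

445159

Stage 1: cross terms: (-21*15 - -20*17)=25, (-20*19 - 14*15)=-590, (14*35 - -12*19)=718, (-12*17 - -21*35)=531; twice the area = |684| = 684; area = 342; boundary points = 1 + 2 + 2 + 9 = 14; strictly interior points = area - boundary/2 + 1 = 336; answer 336
Stage 2: B1 = 336; m = -6; T(2) = -3*(7) + 1*(-6) = -27; iterating: T(2)=-27, T(3)=88, T(4)=-291, T(5)=961, T(6)=-3174, T(7)=10483, T(8)=-34623, T(9)=114352; answer 114352
Stage 3: B2 = 114352; r = 17; 5*(17)^4 + 6*(17)^3 - 7*(17)^2 + 6*(17)^1 - 3 = (417605) + (29478) + (-2023) + (102) + (-3) = 445159; answer 445159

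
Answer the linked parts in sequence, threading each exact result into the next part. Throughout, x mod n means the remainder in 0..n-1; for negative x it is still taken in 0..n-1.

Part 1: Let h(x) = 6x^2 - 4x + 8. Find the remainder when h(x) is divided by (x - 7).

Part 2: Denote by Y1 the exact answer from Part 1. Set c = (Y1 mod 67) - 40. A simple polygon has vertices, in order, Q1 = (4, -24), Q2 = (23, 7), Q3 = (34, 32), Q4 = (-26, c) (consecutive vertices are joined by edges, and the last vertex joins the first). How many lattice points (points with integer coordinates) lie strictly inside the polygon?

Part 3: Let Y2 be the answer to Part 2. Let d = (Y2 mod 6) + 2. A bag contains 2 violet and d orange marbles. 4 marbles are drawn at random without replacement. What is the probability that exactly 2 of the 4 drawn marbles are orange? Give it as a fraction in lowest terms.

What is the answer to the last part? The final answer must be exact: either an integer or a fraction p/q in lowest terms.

1/6

Part 1: remainder = value at the root: 6*(7)^2 - 4*(7)^1 + 8 = (294) + (-28) + (8) = 274; answer 274
Part 2: Y1 = 274; c = -34; cross terms: (4*7 - 23*-24)=580, (23*32 - 34*7)=498, (34*-34 - -26*32)=-324, (-26*-24 - 4*-34)=760; twice the area = |1514| = 1514; area = 757; boundary points = 1 + 1 + 6 + 10 = 18; strictly interior points = area - boundary/2 + 1 = 749; answer 749
Part 3: Y2 = 749; d = 7; total draws C(9,4) = 126; favorable C(7,2)*C(2,2) = 21; P = 1/6; answer 1/6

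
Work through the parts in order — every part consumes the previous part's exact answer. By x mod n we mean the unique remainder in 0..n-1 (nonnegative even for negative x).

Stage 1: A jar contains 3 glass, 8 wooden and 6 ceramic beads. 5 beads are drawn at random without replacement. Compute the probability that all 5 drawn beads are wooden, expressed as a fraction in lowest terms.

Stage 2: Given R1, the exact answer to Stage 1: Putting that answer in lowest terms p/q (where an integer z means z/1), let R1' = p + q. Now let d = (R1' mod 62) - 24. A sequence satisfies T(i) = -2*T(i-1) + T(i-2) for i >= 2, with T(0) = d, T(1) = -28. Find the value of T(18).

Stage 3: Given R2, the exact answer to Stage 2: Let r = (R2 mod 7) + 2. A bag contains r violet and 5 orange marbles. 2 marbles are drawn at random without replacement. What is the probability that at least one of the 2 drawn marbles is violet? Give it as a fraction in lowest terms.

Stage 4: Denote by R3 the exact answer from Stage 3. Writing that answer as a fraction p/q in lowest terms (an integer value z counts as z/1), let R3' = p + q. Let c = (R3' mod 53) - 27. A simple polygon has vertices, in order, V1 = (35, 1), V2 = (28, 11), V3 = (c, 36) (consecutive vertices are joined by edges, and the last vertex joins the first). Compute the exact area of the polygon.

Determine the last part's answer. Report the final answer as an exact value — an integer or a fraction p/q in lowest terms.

Stage 1: total draws C(17,5) = 6188; favorable C(8,5) = 56; P = 2/221; answer 2/221
Stage 2: R1 = 2/221; threaded value p + q = 223; d = 13; T(2) = -2*(-28) + 1*(13) = 69; iterating: T(2)=69, T(3)=-166, T(4)=401, T(5)=-968, T(6)=2337, T(7)=-5642, T(8)=13621, T(9)=-32884, T(10)=79389, T(11)=-191662, T(12)=462713, T(13)=-1117088, T(14)=2696889, T(15)=-6510866, T(16)=15718621, T(17)=-37948108, T(18)=91614837; answer 91614837
Stage 3: R2 = 91614837; r = 8; total draws C(13,2) = 78; complement C(5,2) = 10; favorable 78 - 10 = 68; P = 34/39; answer 34/39
Stage 4: R3 = 34/39; threaded value p + q = 73; c = -7; cross terms: (35*11 - 28*1)=357, (28*36 - -7*11)=1085, (-7*1 - 35*36)=-1267; twice the area = |175| = 175; area = 175/2; answer 175/2

175/2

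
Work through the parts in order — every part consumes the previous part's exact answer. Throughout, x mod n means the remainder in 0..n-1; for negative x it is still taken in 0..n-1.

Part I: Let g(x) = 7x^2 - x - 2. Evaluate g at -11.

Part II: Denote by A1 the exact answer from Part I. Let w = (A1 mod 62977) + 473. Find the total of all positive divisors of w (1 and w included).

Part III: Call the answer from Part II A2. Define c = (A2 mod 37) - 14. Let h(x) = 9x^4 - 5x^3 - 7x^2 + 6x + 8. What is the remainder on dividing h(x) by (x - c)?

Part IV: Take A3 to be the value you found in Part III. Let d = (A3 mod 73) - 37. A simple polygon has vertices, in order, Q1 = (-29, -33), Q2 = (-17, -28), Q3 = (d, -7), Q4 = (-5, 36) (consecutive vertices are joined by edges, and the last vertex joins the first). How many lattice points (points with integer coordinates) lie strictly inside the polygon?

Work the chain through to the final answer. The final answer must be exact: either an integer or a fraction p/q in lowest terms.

354

Part I: 7*(-11)^2 - 1*(-11)^1 - 2 = (847) + (11) + (-2) = 856; answer 856
Part II: A1 = 856; w = 1329; 1329 = 3 * 443; sigma = (1 + 3) * (1 + 443) = 4 * 444 = 1776; answer 1776
Part III: A2 = 1776; c = -14; remainder = value at the root: 9*(-14)^4 - 5*(-14)^3 - 7*(-14)^2 + 6*(-14)^1 + 8 = (345744) + (13720) + (-1372) + (-84) + (8) = 358016; answer 358016
Part IV: A3 = 358016; d = -13; cross terms: (-29*-28 - -17*-33)=251, (-17*-7 - -13*-28)=-245, (-13*36 - -5*-7)=-503, (-5*-33 - -29*36)=1209; twice the area = |712| = 712; area = 356; boundary points = 1 + 1 + 1 + 3 = 6; strictly interior points = area - boundary/2 + 1 = 354; answer 354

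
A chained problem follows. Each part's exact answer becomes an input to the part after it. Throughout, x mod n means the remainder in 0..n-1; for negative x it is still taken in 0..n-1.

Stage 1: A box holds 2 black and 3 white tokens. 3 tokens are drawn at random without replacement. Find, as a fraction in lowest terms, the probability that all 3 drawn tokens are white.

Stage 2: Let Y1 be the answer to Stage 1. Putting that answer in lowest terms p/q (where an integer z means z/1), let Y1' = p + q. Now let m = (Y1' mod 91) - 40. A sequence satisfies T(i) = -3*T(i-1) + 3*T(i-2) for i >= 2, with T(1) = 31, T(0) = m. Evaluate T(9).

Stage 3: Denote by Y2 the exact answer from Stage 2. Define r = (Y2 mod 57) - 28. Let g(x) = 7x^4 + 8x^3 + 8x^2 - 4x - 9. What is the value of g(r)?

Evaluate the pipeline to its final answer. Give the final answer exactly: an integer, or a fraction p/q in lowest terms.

5546

Stage 1: total draws C(5,3) = 10; favorable C(3,3) = 1; P = 1/10; answer 1/10
Stage 2: Y1 = 1/10; threaded value p + q = 11; m = -29; T(2) = -3*(31) + 3*(-29) = -180; iterating: T(2)=-180, T(3)=633, T(4)=-2439, T(5)=9216, T(6)=-34965, T(7)=132543, T(8)=-502524, T(9)=1905201; answer 1905201
Stage 3: Y2 = 1905201; r = 5; 7*(5)^4 + 8*(5)^3 + 8*(5)^2 - 4*(5)^1 - 9 = (4375) + (1000) + (200) + (-20) + (-9) = 5546; answer 5546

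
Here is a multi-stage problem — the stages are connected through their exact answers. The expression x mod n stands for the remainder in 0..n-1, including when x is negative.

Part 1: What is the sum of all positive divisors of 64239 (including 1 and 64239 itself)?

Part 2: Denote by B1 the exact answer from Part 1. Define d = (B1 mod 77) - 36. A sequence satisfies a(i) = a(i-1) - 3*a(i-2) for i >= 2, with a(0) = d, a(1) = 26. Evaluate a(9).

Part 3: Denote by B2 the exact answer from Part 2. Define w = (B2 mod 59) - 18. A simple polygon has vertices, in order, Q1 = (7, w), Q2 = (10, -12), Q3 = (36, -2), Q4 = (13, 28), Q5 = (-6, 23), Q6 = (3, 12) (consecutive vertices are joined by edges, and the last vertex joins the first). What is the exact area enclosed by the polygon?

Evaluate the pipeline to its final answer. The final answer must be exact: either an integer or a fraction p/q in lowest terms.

1625/2

Part 1: 64239 = 3 * 7^2 * 19 * 23; sigma = (1 + 3) * (1 + 7 + 49) * (1 + 19) * (1 + 23) = 4 * 57 * 20 * 24 = 109440; answer 109440
Part 2: B1 = 109440; d = -13; a(2) = 1*(26) - 3*(-13) = 65; iterating: a(2)=65, a(3)=-13, a(4)=-208, a(5)=-169, a(6)=455, a(7)=962, a(8)=-403, a(9)=-3289; answer -3289
Part 3: B2 = -3289; w = -3; cross terms: (7*-12 - 10*-3)=-54, (10*-2 - 36*-12)=412, (36*28 - 13*-2)=1034, (13*23 - -6*28)=467, (-6*12 - 3*23)=-141, (3*-3 - 7*12)=-93; twice the area = |1625| = 1625; area = 1625/2; answer 1625/2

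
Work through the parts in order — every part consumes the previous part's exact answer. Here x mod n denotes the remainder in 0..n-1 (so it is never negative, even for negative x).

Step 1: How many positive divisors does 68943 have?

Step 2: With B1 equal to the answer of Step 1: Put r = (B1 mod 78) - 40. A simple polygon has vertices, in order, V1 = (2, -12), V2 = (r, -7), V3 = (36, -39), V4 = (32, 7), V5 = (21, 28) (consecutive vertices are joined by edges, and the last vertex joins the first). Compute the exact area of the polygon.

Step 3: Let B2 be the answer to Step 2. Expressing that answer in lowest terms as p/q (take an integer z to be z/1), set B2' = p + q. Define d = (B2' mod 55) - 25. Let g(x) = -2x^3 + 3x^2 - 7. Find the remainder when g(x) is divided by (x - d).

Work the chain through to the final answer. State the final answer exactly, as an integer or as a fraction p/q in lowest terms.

-2

Step 1: 68943 = 3 * 7^3 * 67; number of divisors = (1+1) * (3+1) * (1+1) = 16; answer 16
Step 2: B1 = 16; r = -24; cross terms: (2*-7 - -24*-12)=-302, (-24*-39 - 36*-7)=1188, (36*7 - 32*-39)=1500, (32*28 - 21*7)=749, (21*-12 - 2*28)=-308; twice the area = |2827| = 2827; area = 2827/2; answer 2827/2
Step 3: B2 = 2827/2; threaded value p + q = 2829; d = -1; remainder = value at the root: -2*(-1)^3 + 3*(-1)^2 - 7 = (2) + (3) + (-7) = -2; answer -2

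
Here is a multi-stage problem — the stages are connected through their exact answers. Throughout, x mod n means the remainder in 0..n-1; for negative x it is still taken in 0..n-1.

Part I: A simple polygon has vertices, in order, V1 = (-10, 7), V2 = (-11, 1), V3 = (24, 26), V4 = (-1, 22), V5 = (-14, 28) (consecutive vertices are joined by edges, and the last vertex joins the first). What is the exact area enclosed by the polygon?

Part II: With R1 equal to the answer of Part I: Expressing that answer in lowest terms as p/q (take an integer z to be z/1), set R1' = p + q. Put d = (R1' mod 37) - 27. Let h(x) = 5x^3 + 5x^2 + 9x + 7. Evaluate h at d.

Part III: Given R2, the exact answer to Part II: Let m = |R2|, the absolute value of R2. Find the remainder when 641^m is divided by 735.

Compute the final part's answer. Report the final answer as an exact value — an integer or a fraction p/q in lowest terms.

Part I: cross terms: (-10*1 - -11*7)=67, (-11*26 - 24*1)=-310, (24*22 - -1*26)=554, (-1*28 - -14*22)=280, (-14*7 - -10*28)=182; twice the area = |773| = 773; area = 773/2; answer 773/2
Part II: R1 = 773/2; threaded value p + q = 775; d = 8; 5*(8)^3 + 5*(8)^2 + 9*(8)^1 + 7 = (2560) + (320) + (72) + (7) = 2959; answer 2959
Part III: R2 = 2959; m = 2959; squarings mod 735: 641^1=641, 641^2=16, 641^4=256, 641^8=121, 641^16=676, 641^32=541, 641^64=151, 641^128=16, 641^256=256, 641^512=121, 641^1024=676, 641^2048=541; 641^2959 = 641^1 * 641^2 * 641^4 * 641^8 * 641^128 * 641^256 * 641^512 * 641^2048 = 536 (mod 735); answer 536

536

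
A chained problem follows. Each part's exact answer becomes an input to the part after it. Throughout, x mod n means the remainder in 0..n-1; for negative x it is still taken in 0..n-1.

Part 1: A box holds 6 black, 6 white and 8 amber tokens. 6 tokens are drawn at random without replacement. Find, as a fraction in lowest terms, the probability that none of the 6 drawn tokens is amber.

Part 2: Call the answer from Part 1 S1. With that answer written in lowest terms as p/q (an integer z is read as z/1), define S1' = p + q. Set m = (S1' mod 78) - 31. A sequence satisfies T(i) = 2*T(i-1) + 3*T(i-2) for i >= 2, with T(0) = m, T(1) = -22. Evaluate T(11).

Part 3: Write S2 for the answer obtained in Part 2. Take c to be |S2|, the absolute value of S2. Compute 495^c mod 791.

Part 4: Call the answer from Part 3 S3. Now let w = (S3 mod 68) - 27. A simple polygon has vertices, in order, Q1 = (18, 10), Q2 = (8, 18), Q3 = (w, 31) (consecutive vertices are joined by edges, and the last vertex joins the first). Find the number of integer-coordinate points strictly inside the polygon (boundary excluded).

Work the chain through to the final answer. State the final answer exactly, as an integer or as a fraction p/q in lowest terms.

72

Part 1: total draws C(20,6) = 38760; favorable C(12,6) = 924; P = 77/3230; answer 77/3230
Part 2: S1 = 77/3230; threaded value p + q = 3307; m = 0; T(2) = 2*(-22) + 3*(0) = -44; iterating: T(2)=-44, T(3)=-154, T(4)=-440, T(5)=-1342, T(6)=-4004, T(7)=-12034, T(8)=-36080, T(9)=-108262, T(10)=-324764, T(11)=-974314; answer -974314
Part 3: S2 = -974314; c = 974314; squarings mod 791: 495^1=495, 495^2=606, 495^4=212, 495^8=648, 495^16=674, 495^32=242, 495^64=30, 495^128=109, 495^256=16, 495^512=256, 495^1024=674, 495^2048=242, 495^4096=30, 495^8192=109, 495^16384=16, 495^32768=256, 495^65536=674, 495^131072=242, 495^262144=30, 495^524288=109; 495^974314 = 495^2 * 495^8 * 495^32 * 495^64 * 495^128 * 495^256 * 495^1024 * 495^2048 * 495^4096 * 495^16384 * 495^32768 * 495^131072 * 495^262144 * 495^524288 = 513 (mod 791); answer 513
Part 4: S3 = 513; w = 10; cross terms: (18*18 - 8*10)=244, (8*31 - 10*18)=68, (10*10 - 18*31)=-458; twice the area = |-146| = 146; area = 73; boundary points = 2 + 1 + 1 = 4; strictly interior points = area - boundary/2 + 1 = 72; answer 72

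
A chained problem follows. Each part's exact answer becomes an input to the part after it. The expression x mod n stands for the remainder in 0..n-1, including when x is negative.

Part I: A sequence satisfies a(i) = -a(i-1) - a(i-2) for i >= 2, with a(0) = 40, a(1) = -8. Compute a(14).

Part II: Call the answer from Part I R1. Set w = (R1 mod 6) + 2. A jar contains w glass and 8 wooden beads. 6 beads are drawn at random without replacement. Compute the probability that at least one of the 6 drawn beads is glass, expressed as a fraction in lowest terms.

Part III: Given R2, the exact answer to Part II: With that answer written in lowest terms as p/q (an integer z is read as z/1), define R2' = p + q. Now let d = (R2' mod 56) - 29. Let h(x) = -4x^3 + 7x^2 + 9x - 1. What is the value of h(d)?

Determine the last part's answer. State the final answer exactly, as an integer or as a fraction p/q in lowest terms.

Part I: a(2) = -1*(-8) - 1*(40) = -32; iterating: a(2)=-32, a(3)=40, a(4)=-8, a(5)=-32, a(6)=40, a(7)=-8, a(8)=-32, a(9)=40, a(10)=-8, a(11)=-32, a(12)=40, a(13)=-8, a(14)=-32; answer -32
Part II: R1 = -32; w = 6; total draws C(14,6) = 3003; complement C(8,6) = 28; favorable 3003 - 28 = 2975; P = 425/429; answer 425/429
Part III: R2 = 425/429; threaded value p + q = 854; d = -15; -4*(-15)^3 + 7*(-15)^2 + 9*(-15)^1 - 1 = (13500) + (1575) + (-135) + (-1) = 14939; answer 14939

14939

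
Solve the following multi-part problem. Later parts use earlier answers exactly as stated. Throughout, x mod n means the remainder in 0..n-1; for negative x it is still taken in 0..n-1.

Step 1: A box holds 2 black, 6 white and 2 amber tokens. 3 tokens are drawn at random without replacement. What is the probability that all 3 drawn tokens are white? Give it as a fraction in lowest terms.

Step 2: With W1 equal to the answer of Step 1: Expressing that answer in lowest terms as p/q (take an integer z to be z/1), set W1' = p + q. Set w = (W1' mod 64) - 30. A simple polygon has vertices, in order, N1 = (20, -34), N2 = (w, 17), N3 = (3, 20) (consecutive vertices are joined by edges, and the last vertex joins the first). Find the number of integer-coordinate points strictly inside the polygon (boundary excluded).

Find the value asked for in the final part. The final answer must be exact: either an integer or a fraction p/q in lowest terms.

Step 1: total draws C(10,3) = 120; favorable C(6,3) = 20; P = 1/6; answer 1/6
Step 2: W1 = 1/6; threaded value p + q = 7; w = -23; cross terms: (20*17 - -23*-34)=-442, (-23*20 - 3*17)=-511, (3*-34 - 20*20)=-502; twice the area = |-1455| = 1455; area = 1455/2; boundary points = 1 + 1 + 1 = 3; strictly interior points = area - boundary/2 + 1 = 727; answer 727

727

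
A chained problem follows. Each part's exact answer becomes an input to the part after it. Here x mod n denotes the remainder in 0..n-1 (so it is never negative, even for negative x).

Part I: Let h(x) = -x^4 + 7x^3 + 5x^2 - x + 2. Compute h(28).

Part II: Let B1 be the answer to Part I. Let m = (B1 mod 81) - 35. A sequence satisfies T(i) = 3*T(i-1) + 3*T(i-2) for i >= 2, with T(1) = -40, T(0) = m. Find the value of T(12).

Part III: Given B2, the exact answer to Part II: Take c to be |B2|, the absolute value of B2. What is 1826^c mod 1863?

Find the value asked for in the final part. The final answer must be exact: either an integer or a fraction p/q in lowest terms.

Part I: -1*(28)^4 + 7*(28)^3 + 5*(28)^2 - 1*(28)^1 + 2 = (-614656) + (153664) + (3920) + (-28) + (2) = -457098; answer -457098
Part II: B1 = -457098; m = 31; T(2) = 3*(-40) + 3*(31) = -27; iterating: T(2)=-27, T(3)=-201, T(4)=-684, T(5)=-2655, T(6)=-10017, T(7)=-38016, T(8)=-144099, T(9)=-546345, T(10)=-2071332, T(11)=-7853031, T(12)=-29773089; answer -29773089
Part III: B2 = -29773089; c = 29773089; squarings mod 1863: 1826^1=1826, 1826^2=1369, 1826^4=1846, 1826^8=289, 1826^16=1549, 1826^32=1720, 1826^64=1819, 1826^128=73, 1826^256=1603, 1826^512=532, 1826^1024=1711, 1826^2048=748, 1826^4096=604, 1826^8192=1531, 1826^16384=307, 1826^32768=1099, 1826^65536=577, 1826^131072=1315, 1826^262144=361, 1826^524288=1774, 1826^1048576=469, 1826^2097152=127, 1826^4194304=1225, 1826^8388608=910, 1826^16777216=928; 1826^29773089 = 1826^1 * 1826^32 * 1826^256 * 1826^1024 * 1826^2048 * 1826^16384 * 1826^131072 * 1826^262144 * 1826^4194304 * 1826^8388608 * 1826^16777216 = 1457 (mod 1863); answer 1457

1457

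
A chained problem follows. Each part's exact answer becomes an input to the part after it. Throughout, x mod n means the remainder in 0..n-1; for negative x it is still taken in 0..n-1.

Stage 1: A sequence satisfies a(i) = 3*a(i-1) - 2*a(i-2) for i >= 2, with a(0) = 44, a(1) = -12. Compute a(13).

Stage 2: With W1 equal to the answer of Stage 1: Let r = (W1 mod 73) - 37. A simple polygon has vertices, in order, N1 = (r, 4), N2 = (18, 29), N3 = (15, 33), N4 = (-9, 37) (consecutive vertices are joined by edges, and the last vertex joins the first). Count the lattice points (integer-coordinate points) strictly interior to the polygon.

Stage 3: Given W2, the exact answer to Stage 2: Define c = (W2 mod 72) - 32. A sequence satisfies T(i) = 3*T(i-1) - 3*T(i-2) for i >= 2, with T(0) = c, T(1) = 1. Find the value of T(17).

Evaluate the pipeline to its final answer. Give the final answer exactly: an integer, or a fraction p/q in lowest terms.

Stage 1: a(2) = 3*(-12) - 2*(44) = -124; iterating: a(2)=-124, a(3)=-348, a(4)=-796, a(5)=-1692, a(6)=-3484, a(7)=-7068, a(8)=-14236, a(9)=-28572, a(10)=-57244, a(11)=-114588, a(12)=-229276, a(13)=-458652; answer -458652
Stage 2: W1 = -458652; r = -30; cross terms: (-30*29 - 18*4)=-942, (18*33 - 15*29)=159, (15*37 - -9*33)=852, (-9*4 - -30*37)=1074; twice the area = |1143| = 1143; area = 1143/2; boundary points = 1 + 1 + 4 + 3 = 9; strictly interior points = area - boundary/2 + 1 = 568; answer 568
Stage 3: W2 = 568; c = 32; T(2) = 3*(1) - 3*(32) = -93; iterating: T(2)=-93, T(3)=-282, T(4)=-567, T(5)=-855, T(6)=-864, T(7)=-27, T(8)=2511, T(9)=7614, T(10)=15309, T(11)=23085, T(12)=23328, T(13)=729, T(14)=-67797, T(15)=-205578, T(16)=-413343, T(17)=-623295; answer -623295

-623295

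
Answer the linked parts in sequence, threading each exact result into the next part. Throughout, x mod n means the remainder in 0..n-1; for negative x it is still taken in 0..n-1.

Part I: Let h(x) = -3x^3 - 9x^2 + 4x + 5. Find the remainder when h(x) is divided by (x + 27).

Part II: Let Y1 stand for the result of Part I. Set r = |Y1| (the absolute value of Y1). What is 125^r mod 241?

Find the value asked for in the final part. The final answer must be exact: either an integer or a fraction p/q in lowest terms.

Part I: remainder = value at the root: -3*(-27)^3 - 9*(-27)^2 + 4*(-27)^1 + 5 = (59049) + (-6561) + (-108) + (5) = 52385; answer 52385
Part II: Y1 = 52385; r = 52385; squarings mod 241: 125^1=125, 125^2=201, 125^4=154, 125^8=98, 125^16=205, 125^32=91, 125^64=87, 125^128=98, 125^256=205, 125^512=91, 125^1024=87, 125^2048=98, 125^4096=205, 125^8192=91, 125^16384=87, 125^32768=98; 125^52385 = 125^1 * 125^32 * 125^128 * 125^1024 * 125^2048 * 125^16384 * 125^32768 = 30 (mod 241); answer 30

30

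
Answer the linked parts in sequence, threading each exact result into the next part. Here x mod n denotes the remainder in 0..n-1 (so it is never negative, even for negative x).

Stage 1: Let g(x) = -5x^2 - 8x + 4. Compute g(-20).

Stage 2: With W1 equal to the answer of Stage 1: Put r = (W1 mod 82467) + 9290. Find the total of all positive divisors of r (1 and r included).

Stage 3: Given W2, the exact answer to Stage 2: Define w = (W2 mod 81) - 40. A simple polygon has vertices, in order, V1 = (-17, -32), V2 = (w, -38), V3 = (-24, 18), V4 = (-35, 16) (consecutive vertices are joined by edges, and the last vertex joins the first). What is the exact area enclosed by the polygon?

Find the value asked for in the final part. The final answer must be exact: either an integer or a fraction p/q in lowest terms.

Stage 1: -5*(-20)^2 - 8*(-20)^1 + 4 = (-2000) + (160) + (4) = -1836; answer -1836
Stage 2: W1 = -1836; r = 89921; 89921 = 13 * 6917; sigma = (1 + 13) * (1 + 6917) = 14 * 6918 = 96852; answer 96852
Stage 3: W2 = 96852; w = 17; cross terms: (-17*-38 - 17*-32)=1190, (17*18 - -24*-38)=-606, (-24*16 - -35*18)=246, (-35*-32 - -17*16)=1392; twice the area = |2222| = 2222; area = 1111; answer 1111

1111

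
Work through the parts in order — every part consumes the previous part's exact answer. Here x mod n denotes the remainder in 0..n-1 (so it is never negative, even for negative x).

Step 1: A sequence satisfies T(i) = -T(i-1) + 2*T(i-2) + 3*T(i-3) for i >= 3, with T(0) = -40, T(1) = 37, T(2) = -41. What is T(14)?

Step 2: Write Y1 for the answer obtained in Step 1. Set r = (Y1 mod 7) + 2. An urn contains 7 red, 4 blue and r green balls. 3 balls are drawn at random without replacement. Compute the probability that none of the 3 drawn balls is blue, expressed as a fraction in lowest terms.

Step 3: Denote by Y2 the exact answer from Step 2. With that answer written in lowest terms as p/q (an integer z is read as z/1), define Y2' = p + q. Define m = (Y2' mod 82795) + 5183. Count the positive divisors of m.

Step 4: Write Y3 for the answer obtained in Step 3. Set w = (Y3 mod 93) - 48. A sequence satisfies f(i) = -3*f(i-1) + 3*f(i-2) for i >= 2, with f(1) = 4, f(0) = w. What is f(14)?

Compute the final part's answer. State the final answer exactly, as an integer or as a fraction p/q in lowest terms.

Step 1: T(3) = -1*(-41) + 2*(37) + 3*(-40) = -5; iterating: T(3)=-5, T(4)=34, T(5)=-167, T(6)=220, T(7)=-452, T(8)=391, T(9)=-635, T(10)=61, T(11)=-158, T(12)=-1625, T(13)=1492, T(14)=-5216; answer -5216
Step 2: Y1 = -5216; r = 8; total draws C(19,3) = 969; favorable C(15,3) = 455; P = 455/969; answer 455/969
Step 3: Y2 = 455/969; threaded value p + q = 1424; m = 6607; 6607 is prime, so its only divisors are 1 and 6607; count = 2; answer 2
Step 4: Y3 = 2; w = -46; f(2) = -3*(4) + 3*(-46) = -150; iterating: f(2)=-150, f(3)=462, f(4)=-1836, f(5)=6894, f(6)=-26190, f(7)=99252, f(8)=-376326, f(9)=1426734, f(10)=-5409180, f(11)=20507742, f(12)=-77750766, f(13)=294775524, f(14)=-1117578870; answer -1117578870

-1117578870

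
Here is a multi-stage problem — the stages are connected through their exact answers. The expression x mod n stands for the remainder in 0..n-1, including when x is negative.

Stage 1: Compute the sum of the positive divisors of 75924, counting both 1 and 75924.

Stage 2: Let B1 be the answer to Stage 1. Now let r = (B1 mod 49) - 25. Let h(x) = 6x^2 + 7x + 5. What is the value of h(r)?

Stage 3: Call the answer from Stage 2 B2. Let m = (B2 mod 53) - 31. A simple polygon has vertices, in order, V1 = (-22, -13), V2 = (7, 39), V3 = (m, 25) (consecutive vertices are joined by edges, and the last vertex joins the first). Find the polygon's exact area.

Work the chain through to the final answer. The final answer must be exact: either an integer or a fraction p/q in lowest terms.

Stage 1: 75924 = 2^2 * 3^3 * 19 * 37; sigma = (1 + 2 + 4) * (1 + 3 + 9 + 27) * (1 + 19) * (1 + 37) = 7 * 40 * 20 * 38 = 212800; answer 212800
Stage 2: B1 = 212800; r = 17; 6*(17)^2 + 7*(17)^1 + 5 = (1734) + (119) + (5) = 1858; answer 1858
Stage 3: B2 = 1858; m = -28; cross terms: (-22*39 - 7*-13)=-767, (7*25 - -28*39)=1267, (-28*-13 - -22*25)=914; twice the area = |1414| = 1414; area = 707; answer 707

707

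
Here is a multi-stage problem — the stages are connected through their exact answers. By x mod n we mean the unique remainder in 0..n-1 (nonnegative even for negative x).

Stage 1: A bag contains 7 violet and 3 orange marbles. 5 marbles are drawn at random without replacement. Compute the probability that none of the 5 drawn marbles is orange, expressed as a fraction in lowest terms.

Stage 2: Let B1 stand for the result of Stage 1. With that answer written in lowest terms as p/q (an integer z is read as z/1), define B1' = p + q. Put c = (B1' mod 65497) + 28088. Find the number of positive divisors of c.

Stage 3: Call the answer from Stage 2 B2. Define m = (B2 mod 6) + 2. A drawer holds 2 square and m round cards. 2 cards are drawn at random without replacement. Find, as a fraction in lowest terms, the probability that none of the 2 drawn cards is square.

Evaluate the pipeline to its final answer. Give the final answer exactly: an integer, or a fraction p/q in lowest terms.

Stage 1: total draws C(10,5) = 252; favorable C(7,5) = 21; P = 1/12; answer 1/12
Stage 2: B1 = 1/12; threaded value p + q = 13; c = 28101; 28101 = 3 * 17 * 19 * 29; number of divisors = (1+1) * (1+1) * (1+1) * (1+1) = 16; answer 16
Stage 3: B2 = 16; m = 6; total draws C(8,2) = 28; favorable C(6,2) = 15; P = 15/28; answer 15/28

15/28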